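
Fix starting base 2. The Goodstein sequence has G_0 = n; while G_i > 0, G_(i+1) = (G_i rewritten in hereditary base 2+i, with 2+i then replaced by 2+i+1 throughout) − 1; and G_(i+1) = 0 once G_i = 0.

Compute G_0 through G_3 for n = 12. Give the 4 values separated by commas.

12, 107, 1065, 15685

(0) 12|_2 = 2^(2 + 1) + 2^2 ↦ 3^(3 + 1) + 3^3|_3 = 108 ⇒ 107
(1) 107|_3 = 3^(3 + 1) + 2·3^2 + 2·3 + 2 ↦ 4^(4 + 1) + 2·4^2 + 2·4 + 2|_4 = 1066 ⇒ 1065
(2) 1065|_4 = 4^(4 + 1) + 2·4^2 + 2·4 + 1 ↦ 5^(5 + 1) + 2·5^2 + 2·5 + 1|_5 = 15686 ⇒ 15685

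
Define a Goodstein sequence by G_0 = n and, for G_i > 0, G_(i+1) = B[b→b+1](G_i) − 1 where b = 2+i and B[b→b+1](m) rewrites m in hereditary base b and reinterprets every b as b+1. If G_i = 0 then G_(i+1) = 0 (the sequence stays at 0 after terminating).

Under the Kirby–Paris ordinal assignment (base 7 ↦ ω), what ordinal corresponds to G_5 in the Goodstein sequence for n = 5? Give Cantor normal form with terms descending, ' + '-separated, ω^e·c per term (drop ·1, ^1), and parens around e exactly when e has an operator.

i=0: 5 = 2^2 + 1 (b=2); 2→3: 3^3 + 1 = 28; 28−1 = 27
i=1: 27 = 3^3 (b=3); 3→4: 4^4 = 256; 256−1 = 255
i=2: 255 = 3·4^3 + 3·4^2 + 3·4 + 3 (b=4); 4→5: 3·5^3 + 3·5^2 + 3·5 + 3 = 468; 468−1 = 467
i=3: 467 = 3·5^3 + 3·5^2 + 3·5 + 2 (b=5); 5→6: 3·6^3 + 3·6^2 + 3·6 + 2 = 776; 776−1 = 775
i=4: 775 = 3·6^3 + 3·6^2 + 3·6 + 1 (b=6); 6→7: 3·7^3 + 3·7^2 + 3·7 + 1 = 1198; 1198−1 = 1197
i=5: 1197 = 3·7^3 + 3·7^2 + 3·7 (b=7); 7→8: 3·8^3 + 3·8^2 + 3·8 = 1752; 1752−1 = 1751

ω^3·3 + ω^2·3 + ω·3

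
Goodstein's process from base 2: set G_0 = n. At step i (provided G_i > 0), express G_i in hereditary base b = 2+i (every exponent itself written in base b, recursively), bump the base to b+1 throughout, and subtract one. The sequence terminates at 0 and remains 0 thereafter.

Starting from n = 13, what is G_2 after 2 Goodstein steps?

1279

step 0: 13 = 2^(2 + 1) + 2^2 + 1; sub 3 for 2: 3^(3 + 1) + 3^3 + 1; = 109; G_1 = 109−1 = 108
step 1: 108 = 3^(3 + 1) + 3^3; sub 4 for 3: 4^(4 + 1) + 4^4; = 1280; G_2 = 1280−1 = 1279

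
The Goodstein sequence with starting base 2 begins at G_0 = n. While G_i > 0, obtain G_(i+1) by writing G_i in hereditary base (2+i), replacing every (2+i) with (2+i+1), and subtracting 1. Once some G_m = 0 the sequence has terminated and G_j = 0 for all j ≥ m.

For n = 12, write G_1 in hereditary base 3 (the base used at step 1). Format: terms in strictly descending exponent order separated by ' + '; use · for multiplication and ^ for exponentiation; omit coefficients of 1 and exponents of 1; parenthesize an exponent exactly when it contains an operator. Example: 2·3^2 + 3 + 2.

G_0 = 12. HB_2(12) = 2^(2 + 1) + 2^2. Bump = 108. G_1 = 107.
G_1 = 107. HB_3(107) = 3^(3 + 1) + 2·3^2 + 2·3 + 2. Bump = 1066. G_2 = 1065.

3^(3 + 1) + 2·3^2 + 2·3 + 2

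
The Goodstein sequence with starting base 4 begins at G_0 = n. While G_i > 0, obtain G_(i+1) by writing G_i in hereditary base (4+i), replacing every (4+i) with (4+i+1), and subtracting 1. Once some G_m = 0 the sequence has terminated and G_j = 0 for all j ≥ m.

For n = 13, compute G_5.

20

[0] 13 ≡ 3·4 + 1 (base 4). Lift 5: 16. −1: 15.
[1] 15 ≡ 3·5 (base 5). Lift 6: 18. −1: 17.
[2] 17 ≡ 2·6 + 5 (base 6). Lift 7: 19. −1: 18.
[3] 18 ≡ 2·7 + 4 (base 7). Lift 8: 20. −1: 19.
[4] 19 ≡ 2·8 + 3 (base 8). Lift 9: 21. −1: 20.
[5] 20 ≡ 2·9 + 2 (base 9). Lift 10: 22. −1: 21.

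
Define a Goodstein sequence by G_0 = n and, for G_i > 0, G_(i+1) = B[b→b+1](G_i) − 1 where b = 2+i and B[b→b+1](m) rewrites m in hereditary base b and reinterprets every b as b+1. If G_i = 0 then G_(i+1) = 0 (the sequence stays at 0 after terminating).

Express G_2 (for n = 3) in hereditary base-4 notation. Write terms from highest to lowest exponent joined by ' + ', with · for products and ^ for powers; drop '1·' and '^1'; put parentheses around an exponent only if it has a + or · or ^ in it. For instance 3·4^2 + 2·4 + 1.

(0) 3|_2 = 2 + 1 ↦ 3 + 1|_3 = 4 ⇒ 3
(1) 3|_3 = 3 ↦ 4|_4 = 4 ⇒ 3
(2) 3|_4 = 3 ↦ 3|_5 = 3 ⇒ 2

3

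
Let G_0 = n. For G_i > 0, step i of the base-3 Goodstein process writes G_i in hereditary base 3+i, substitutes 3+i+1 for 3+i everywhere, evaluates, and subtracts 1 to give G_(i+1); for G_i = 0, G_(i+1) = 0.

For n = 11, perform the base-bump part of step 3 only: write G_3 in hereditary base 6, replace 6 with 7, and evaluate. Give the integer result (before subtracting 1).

40

step 0: 11 = 3^2 + 2; sub 4 for 3: 4^2 + 2; = 18; G_1 = 18−1 = 17
step 1: 17 = 4^2 + 1; sub 5 for 4: 5^2 + 1; = 26; G_2 = 26−1 = 25
step 2: 25 = 5^2; sub 6 for 5: 6^2; = 36; G_3 = 36−1 = 35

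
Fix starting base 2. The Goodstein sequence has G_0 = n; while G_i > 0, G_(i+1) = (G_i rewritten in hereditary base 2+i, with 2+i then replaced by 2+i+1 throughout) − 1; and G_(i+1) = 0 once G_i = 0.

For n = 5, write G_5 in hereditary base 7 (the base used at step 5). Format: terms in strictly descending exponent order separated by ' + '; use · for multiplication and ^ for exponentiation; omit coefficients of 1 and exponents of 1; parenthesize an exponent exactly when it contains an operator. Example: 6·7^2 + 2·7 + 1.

3·7^3 + 3·7^2 + 3·7

[0] 5 ≡ 2^2 + 1 (base 2). Lift 3: 28. −1: 27.
[1] 27 ≡ 3^3 (base 3). Lift 4: 256. −1: 255.
[2] 255 ≡ 3·4^3 + 3·4^2 + 3·4 + 3 (base 4). Lift 5: 468. −1: 467.
[3] 467 ≡ 3·5^3 + 3·5^2 + 3·5 + 2 (base 5). Lift 6: 776. −1: 775.
[4] 775 ≡ 3·6^3 + 3·6^2 + 3·6 + 1 (base 6). Lift 7: 1198. −1: 1197.
[5] 1197 ≡ 3·7^3 + 3·7^2 + 3·7 (base 7). Lift 8: 1752. −1: 1751.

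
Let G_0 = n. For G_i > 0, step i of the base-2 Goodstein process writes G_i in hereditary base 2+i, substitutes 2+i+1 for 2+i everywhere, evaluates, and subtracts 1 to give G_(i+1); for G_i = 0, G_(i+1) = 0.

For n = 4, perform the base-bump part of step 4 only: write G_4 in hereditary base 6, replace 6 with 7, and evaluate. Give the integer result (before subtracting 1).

i=0: 4 = 2^2 (b=2); 2→3: 3^3 = 27; 27−1 = 26
i=1: 26 = 2·3^2 + 2·3 + 2 (b=3); 3→4: 2·4^2 + 2·4 + 2 = 42; 42−1 = 41
i=2: 41 = 2·4^2 + 2·4 + 1 (b=4); 4→5: 2·5^2 + 2·5 + 1 = 61; 61−1 = 60
i=3: 60 = 2·5^2 + 2·5 (b=5); 5→6: 2·6^2 + 2·6 = 84; 84−1 = 83
i=4: 83 = 2·6^2 + 6 + 5 (b=6); 6→7: 2·7^2 + 7 + 5 = 110; 110−1 = 109

110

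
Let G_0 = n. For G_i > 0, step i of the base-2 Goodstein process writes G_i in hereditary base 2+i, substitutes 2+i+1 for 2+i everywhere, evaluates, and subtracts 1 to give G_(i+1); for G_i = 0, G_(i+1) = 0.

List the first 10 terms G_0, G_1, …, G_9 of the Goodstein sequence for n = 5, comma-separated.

5, 27, 255, 467, 775, 1197, 1751, 2454, 3325, 4382

G_0 = 5. HB_2(5) = 2^2 + 1. Bump = 28. G_1 = 27.
G_1 = 27. HB_3(27) = 3^3. Bump = 256. G_2 = 255.
G_2 = 255. HB_4(255) = 3·4^3 + 3·4^2 + 3·4 + 3. Bump = 468. G_3 = 467.
G_3 = 467. HB_5(467) = 3·5^3 + 3·5^2 + 3·5 + 2. Bump = 776. G_4 = 775.
G_4 = 775. HB_6(775) = 3·6^3 + 3·6^2 + 3·6 + 1. Bump = 1198. G_5 = 1197.
G_5 = 1197. HB_7(1197) = 3·7^3 + 3·7^2 + 3·7. Bump = 1752. G_6 = 1751.
G_6 = 1751. HB_8(1751) = 3·8^3 + 3·8^2 + 2·8 + 7. Bump = 2455. G_7 = 2454.
G_7 = 2454. HB_9(2454) = 3·9^3 + 3·9^2 + 2·9 + 6. Bump = 3326. G_8 = 3325.
G_8 = 3325. HB_10(3325) = 3·10^3 + 3·10^2 + 2·10 + 5. Bump = 4383. G_9 = 4382.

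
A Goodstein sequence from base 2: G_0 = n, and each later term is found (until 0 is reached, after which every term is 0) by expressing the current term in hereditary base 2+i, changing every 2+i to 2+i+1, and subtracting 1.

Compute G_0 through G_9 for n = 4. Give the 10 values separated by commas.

step 0: 4 = 2^2; sub 3 for 2: 3^3; = 27; G_1 = 27−1 = 26
step 1: 26 = 2·3^2 + 2·3 + 2; sub 4 for 3: 2·4^2 + 2·4 + 2; = 42; G_2 = 42−1 = 41
step 2: 41 = 2·4^2 + 2·4 + 1; sub 5 for 4: 2·5^2 + 2·5 + 1; = 61; G_3 = 61−1 = 60
step 3: 60 = 2·5^2 + 2·5; sub 6 for 5: 2·6^2 + 2·6; = 84; G_4 = 84−1 = 83
step 4: 83 = 2·6^2 + 6 + 5; sub 7 for 6: 2·7^2 + 7 + 5; = 110; G_5 = 110−1 = 109
step 5: 109 = 2·7^2 + 7 + 4; sub 8 for 7: 2·8^2 + 8 + 4; = 140; G_6 = 140−1 = 139
step 6: 139 = 2·8^2 + 8 + 3; sub 9 for 8: 2·9^2 + 9 + 3; = 174; G_7 = 174−1 = 173
step 7: 173 = 2·9^2 + 9 + 2; sub 10 for 9: 2·10^2 + 10 + 2; = 212; G_8 = 212−1 = 211
step 8: 211 = 2·10^2 + 10 + 1; sub 11 for 10: 2·11^2 + 11 + 1; = 254; G_9 = 254−1 = 253

4, 26, 41, 60, 83, 109, 139, 173, 211, 253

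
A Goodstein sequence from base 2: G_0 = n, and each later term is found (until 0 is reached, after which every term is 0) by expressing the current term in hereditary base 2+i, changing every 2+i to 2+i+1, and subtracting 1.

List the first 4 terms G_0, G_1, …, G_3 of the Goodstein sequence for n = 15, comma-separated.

15, 111, 1283, 18752

(0) 15|_2 = 2^(2 + 1) + 2^2 + 2 + 1 ↦ 3^(3 + 1) + 3^3 + 3 + 1|_3 = 112 ⇒ 111
(1) 111|_3 = 3^(3 + 1) + 3^3 + 3 ↦ 4^(4 + 1) + 4^4 + 4|_4 = 1284 ⇒ 1283
(2) 1283|_4 = 4^(4 + 1) + 4^4 + 3 ↦ 5^(5 + 1) + 5^5 + 3|_5 = 18753 ⇒ 18752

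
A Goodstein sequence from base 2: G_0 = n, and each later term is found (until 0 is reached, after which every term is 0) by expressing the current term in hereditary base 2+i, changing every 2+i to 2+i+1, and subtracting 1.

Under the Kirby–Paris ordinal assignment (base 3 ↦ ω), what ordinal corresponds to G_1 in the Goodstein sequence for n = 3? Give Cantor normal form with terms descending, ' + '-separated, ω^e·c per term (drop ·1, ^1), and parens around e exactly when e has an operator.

ω

3 —HB2→ 2 + 1 —bump→ 3 + 1 = 4 —(−1)→ 3
3 —HB3→ 3 —bump→ 4 = 4 —(−1)→ 3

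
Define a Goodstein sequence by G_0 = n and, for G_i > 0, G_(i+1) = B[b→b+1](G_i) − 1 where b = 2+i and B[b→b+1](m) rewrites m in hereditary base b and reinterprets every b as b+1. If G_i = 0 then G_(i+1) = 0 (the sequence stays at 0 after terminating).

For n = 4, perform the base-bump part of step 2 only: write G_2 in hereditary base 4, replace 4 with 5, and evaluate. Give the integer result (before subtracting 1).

61

G_0 = 4. HB_2(4) = 2^2. Bump = 27. G_1 = 26.
G_1 = 26. HB_3(26) = 2·3^2 + 2·3 + 2. Bump = 42. G_2 = 41.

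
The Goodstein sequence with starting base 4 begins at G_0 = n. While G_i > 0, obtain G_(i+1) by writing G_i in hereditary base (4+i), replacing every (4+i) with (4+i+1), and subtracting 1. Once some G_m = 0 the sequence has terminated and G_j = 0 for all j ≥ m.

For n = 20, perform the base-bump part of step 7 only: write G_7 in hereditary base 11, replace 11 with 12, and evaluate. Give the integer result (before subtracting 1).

step 0: 20 = 4^2 + 4; sub 5 for 4: 5^2 + 5; = 30; G_1 = 30−1 = 29
step 1: 29 = 5^2 + 4; sub 6 for 5: 6^2 + 4; = 40; G_2 = 40−1 = 39
step 2: 39 = 6^2 + 3; sub 7 for 6: 7^2 + 3; = 52; G_3 = 52−1 = 51
step 3: 51 = 7^2 + 2; sub 8 for 7: 8^2 + 2; = 66; G_4 = 66−1 = 65
step 4: 65 = 8^2 + 1; sub 9 for 8: 9^2 + 1; = 82; G_5 = 82−1 = 81
step 5: 81 = 9^2; sub 10 for 9: 10^2; = 100; G_6 = 100−1 = 99
step 6: 99 = 9·10 + 9; sub 11 for 10: 9·11 + 9; = 108; G_7 = 108−1 = 107
step 7: 107 = 9·11 + 8; sub 12 for 11: 9·12 + 8; = 116; G_8 = 116−1 = 115

116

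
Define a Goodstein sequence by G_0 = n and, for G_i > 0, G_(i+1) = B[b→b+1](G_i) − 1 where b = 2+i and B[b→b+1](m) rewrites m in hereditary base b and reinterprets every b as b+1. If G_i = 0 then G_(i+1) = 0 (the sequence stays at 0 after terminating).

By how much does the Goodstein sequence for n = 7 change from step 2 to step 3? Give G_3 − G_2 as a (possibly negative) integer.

(0) 7|_2 = 2^2 + 2 + 1 ↦ 3^3 + 3 + 1|_3 = 31 ⇒ 30
(1) 30|_3 = 3^3 + 3 ↦ 4^4 + 4|_4 = 260 ⇒ 259
(2) 259|_4 = 4^4 + 3 ↦ 5^5 + 3|_5 = 3128 ⇒ 3127

2868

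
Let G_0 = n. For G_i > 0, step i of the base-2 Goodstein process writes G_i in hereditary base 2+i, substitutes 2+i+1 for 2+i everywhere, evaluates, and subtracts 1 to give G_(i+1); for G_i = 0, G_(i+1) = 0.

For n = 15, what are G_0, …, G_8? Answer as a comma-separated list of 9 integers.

15, 111, 1283, 18752, 326593, 6588344, 150994943, 3524450280, 100077777775

(0) 15|_2 = 2^(2 + 1) + 2^2 + 2 + 1 ↦ 3^(3 + 1) + 3^3 + 3 + 1|_3 = 112 ⇒ 111
(1) 111|_3 = 3^(3 + 1) + 3^3 + 3 ↦ 4^(4 + 1) + 4^4 + 4|_4 = 1284 ⇒ 1283
(2) 1283|_4 = 4^(4 + 1) + 4^4 + 3 ↦ 5^(5 + 1) + 5^5 + 3|_5 = 18753 ⇒ 18752
(3) 18752|_5 = 5^(5 + 1) + 5^5 + 2 ↦ 6^(6 + 1) + 6^6 + 2|_6 = 326594 ⇒ 326593
(4) 326593|_6 = 6^(6 + 1) + 6^6 + 1 ↦ 7^(7 + 1) + 7^7 + 1|_7 = 6588345 ⇒ 6588344
(5) 6588344|_7 = 7^(7 + 1) + 7^7 ↦ 8^(8 + 1) + 8^8|_8 = 150994944 ⇒ 150994943
(6) 150994943|_8 = 8^(8 + 1) + 7·8^7 + 7·8^6 + 7·8^5 + 7·8^4 + 7·8^3 + 7·8^2 + 7·8 + 7 ↦ 9^(9 + 1) + 7·9^7 + 7·9^6 + 7·9^5 + 7·9^4 + 7·9^3 + 7·9^2 + 7·9 + 7|_9 = 3524450281 ⇒ 3524450280
(7) 3524450280|_9 = 9^(9 + 1) + 7·9^7 + 7·9^6 + 7·9^5 + 7·9^4 + 7·9^3 + 7·9^2 + 7·9 + 6 ↦ 10^(10 + 1) + 7·10^7 + 7·10^6 + 7·10^5 + 7·10^4 + 7·10^3 + 7·10^2 + 7·10 + 6|_10 = 100077777776 ⇒ 100077777775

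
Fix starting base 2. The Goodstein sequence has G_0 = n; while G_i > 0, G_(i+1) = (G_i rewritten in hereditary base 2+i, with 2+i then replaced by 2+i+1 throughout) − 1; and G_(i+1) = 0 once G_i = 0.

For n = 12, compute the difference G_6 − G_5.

G_0=12  [base 2] 2^(2 + 1) + 2^2  →[2↦3]→  3^(3 + 1) + 3^3 = 108  −1 ⇒ G_1=107
G_1=107  [base 3] 3^(3 + 1) + 2·3^2 + 2·3 + 2  →[3↦4]→  4^(4 + 1) + 2·4^2 + 2·4 + 2 = 1066  −1 ⇒ G_2=1065
G_2=1065  [base 4] 4^(4 + 1) + 2·4^2 + 2·4 + 1  →[4↦5]→  5^(5 + 1) + 2·5^2 + 2·5 + 1 = 15686  −1 ⇒ G_3=15685
G_3=15685  [base 5] 5^(5 + 1) + 2·5^2 + 2·5  →[5↦6]→  6^(6 + 1) + 2·6^2 + 2·6 = 280020  −1 ⇒ G_4=280019
G_4=280019  [base 6] 6^(6 + 1) + 2·6^2 + 6 + 5  →[6↦7]→  7^(7 + 1) + 2·7^2 + 7 + 5 = 5764911  −1 ⇒ G_5=5764910
G_5=5764910  [base 7] 7^(7 + 1) + 2·7^2 + 7 + 4  →[7↦8]→  8^(8 + 1) + 2·8^2 + 8 + 4 = 134217868  −1 ⇒ G_6=134217867

128452957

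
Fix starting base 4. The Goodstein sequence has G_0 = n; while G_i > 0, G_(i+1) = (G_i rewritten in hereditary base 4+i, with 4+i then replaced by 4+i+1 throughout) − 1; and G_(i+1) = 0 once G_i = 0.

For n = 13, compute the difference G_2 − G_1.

(0) 13|_4 = 3·4 + 1 ↦ 3·5 + 1|_5 = 16 ⇒ 15
(1) 15|_5 = 3·5 ↦ 3·6|_6 = 18 ⇒ 17

2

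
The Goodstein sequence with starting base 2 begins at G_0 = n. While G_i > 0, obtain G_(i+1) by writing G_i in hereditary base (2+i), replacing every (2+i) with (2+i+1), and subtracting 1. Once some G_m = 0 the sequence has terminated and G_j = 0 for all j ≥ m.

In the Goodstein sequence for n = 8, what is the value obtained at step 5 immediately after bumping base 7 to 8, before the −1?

33554572

G_0=8  [base 2] 2^(2 + 1)  →[2↦3]→  3^(3 + 1) = 81  −1 ⇒ G_1=80
G_1=80  [base 3] 2·3^3 + 2·3^2 + 2·3 + 2  →[3↦4]→  2·4^4 + 2·4^2 + 2·4 + 2 = 554  −1 ⇒ G_2=553
G_2=553  [base 4] 2·4^4 + 2·4^2 + 2·4 + 1  →[4↦5]→  2·5^5 + 2·5^2 + 2·5 + 1 = 6311  −1 ⇒ G_3=6310
G_3=6310  [base 5] 2·5^5 + 2·5^2 + 2·5  →[5↦6]→  2·6^6 + 2·6^2 + 2·6 = 93396  −1 ⇒ G_4=93395
G_4=93395  [base 6] 2·6^6 + 2·6^2 + 6 + 5  →[6↦7]→  2·7^7 + 2·7^2 + 7 + 5 = 1647196  −1 ⇒ G_5=1647195
G_5=1647195  [base 7] 2·7^7 + 2·7^2 + 7 + 4  →[7↦8]→  2·8^8 + 2·8^2 + 8 + 4 = 33554572  −1 ⇒ G_6=33554571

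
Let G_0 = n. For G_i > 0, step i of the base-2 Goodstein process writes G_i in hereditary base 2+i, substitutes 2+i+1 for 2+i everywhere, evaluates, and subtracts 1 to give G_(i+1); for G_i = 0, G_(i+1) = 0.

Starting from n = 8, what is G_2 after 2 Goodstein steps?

553

G_0=8  [base 2] 2^(2 + 1)  →[2↦3]→  3^(3 + 1) = 81  −1 ⇒ G_1=80
G_1=80  [base 3] 2·3^3 + 2·3^2 + 2·3 + 2  →[3↦4]→  2·4^4 + 2·4^2 + 2·4 + 2 = 554  −1 ⇒ G_2=553
G_2=553  [base 4] 2·4^4 + 2·4^2 + 2·4 + 1  →[4↦5]→  2·5^5 + 2·5^2 + 2·5 + 1 = 6311  −1 ⇒ G_3=6310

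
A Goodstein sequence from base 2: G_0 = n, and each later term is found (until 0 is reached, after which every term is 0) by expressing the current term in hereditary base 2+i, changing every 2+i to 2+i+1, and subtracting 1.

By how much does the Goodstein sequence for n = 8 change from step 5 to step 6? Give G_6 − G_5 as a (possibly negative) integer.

31907376

G_0=8  [base 2] 2^(2 + 1)  →[2↦3]→  3^(3 + 1) = 81  −1 ⇒ G_1=80
G_1=80  [base 3] 2·3^3 + 2·3^2 + 2·3 + 2  →[3↦4]→  2·4^4 + 2·4^2 + 2·4 + 2 = 554  −1 ⇒ G_2=553
G_2=553  [base 4] 2·4^4 + 2·4^2 + 2·4 + 1  →[4↦5]→  2·5^5 + 2·5^2 + 2·5 + 1 = 6311  −1 ⇒ G_3=6310
G_3=6310  [base 5] 2·5^5 + 2·5^2 + 2·5  →[5↦6]→  2·6^6 + 2·6^2 + 2·6 = 93396  −1 ⇒ G_4=93395
G_4=93395  [base 6] 2·6^6 + 2·6^2 + 6 + 5  →[6↦7]→  2·7^7 + 2·7^2 + 7 + 5 = 1647196  −1 ⇒ G_5=1647195
G_5=1647195  [base 7] 2·7^7 + 2·7^2 + 7 + 4  →[7↦8]→  2·8^8 + 2·8^2 + 8 + 4 = 33554572  −1 ⇒ G_6=33554571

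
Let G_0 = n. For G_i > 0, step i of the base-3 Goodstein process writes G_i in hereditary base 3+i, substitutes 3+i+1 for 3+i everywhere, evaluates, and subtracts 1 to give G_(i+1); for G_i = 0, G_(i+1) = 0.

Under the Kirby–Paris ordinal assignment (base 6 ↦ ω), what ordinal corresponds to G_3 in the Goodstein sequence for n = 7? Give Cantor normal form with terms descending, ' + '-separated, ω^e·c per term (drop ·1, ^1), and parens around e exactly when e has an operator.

ω + 3

i=0: 7 = 2·3 + 1 (b=3); 3→4: 2·4 + 1 = 9; 9−1 = 8
i=1: 8 = 2·4 (b=4); 4→5: 2·5 = 10; 10−1 = 9
i=2: 9 = 5 + 4 (b=5); 5→6: 6 + 4 = 10; 10−1 = 9
i=3: 9 = 6 + 3 (b=6); 6→7: 7 + 3 = 10; 10−1 = 9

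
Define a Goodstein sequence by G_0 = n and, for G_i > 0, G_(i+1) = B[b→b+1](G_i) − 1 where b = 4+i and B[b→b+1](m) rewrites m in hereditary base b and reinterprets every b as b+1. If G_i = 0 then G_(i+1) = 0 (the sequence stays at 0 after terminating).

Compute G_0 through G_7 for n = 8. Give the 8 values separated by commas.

8, 9, 9, 9, 9, 9, 9, 8

G_0=8  [base 4] 2·4  →[4↦5]→  2·5 = 10  −1 ⇒ G_1=9
G_1=9  [base 5] 5 + 4  →[5↦6]→  6 + 4 = 10  −1 ⇒ G_2=9
G_2=9  [base 6] 6 + 3  →[6↦7]→  7 + 3 = 10  −1 ⇒ G_3=9
G_3=9  [base 7] 7 + 2  →[7↦8]→  8 + 2 = 10  −1 ⇒ G_4=9
G_4=9  [base 8] 8 + 1  →[8↦9]→  9 + 1 = 10  −1 ⇒ G_5=9
G_5=9  [base 9] 9  →[9↦10]→  10 = 10  −1 ⇒ G_6=9
G_6=9  [base 10] 9  →[10↦11]→  9 = 9  −1 ⇒ G_7=8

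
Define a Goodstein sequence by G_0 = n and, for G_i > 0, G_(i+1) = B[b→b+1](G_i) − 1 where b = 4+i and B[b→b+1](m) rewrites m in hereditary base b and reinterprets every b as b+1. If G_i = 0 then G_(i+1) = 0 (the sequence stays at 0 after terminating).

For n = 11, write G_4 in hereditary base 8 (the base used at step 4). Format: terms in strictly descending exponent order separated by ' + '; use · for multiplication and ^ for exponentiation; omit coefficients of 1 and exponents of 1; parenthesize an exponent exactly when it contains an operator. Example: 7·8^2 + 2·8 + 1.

11 —HB4→ 2·4 + 3 —bump→ 2·5 + 3 = 13 —(−1)→ 12
12 —HB5→ 2·5 + 2 —bump→ 2·6 + 2 = 14 —(−1)→ 13
13 —HB6→ 2·6 + 1 —bump→ 2·7 + 1 = 15 —(−1)→ 14
14 —HB7→ 2·7 —bump→ 2·8 = 16 —(−1)→ 15
15 —HB8→ 8 + 7 —bump→ 9 + 7 = 16 —(−1)→ 15

8 + 7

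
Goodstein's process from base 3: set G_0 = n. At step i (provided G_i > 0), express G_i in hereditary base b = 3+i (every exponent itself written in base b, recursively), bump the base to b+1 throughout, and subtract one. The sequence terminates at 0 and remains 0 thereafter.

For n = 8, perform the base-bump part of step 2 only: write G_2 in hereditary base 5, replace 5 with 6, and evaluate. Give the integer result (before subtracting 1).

step 0: 8 = 2·3 + 2; sub 4 for 3: 2·4 + 2; = 10; G_1 = 10−1 = 9
step 1: 9 = 2·4 + 1; sub 5 for 4: 2·5 + 1; = 11; G_2 = 11−1 = 10
step 2: 10 = 2·5; sub 6 for 5: 2·6; = 12; G_3 = 12−1 = 11

12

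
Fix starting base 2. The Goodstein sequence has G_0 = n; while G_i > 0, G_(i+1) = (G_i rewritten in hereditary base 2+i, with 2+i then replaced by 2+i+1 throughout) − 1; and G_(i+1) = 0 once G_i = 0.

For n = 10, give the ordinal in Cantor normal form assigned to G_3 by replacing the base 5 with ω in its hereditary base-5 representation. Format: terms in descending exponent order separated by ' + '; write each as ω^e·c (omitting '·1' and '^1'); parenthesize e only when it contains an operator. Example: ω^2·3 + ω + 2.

ω^(ω + 1)

i=0: 10 = 2^(2 + 1) + 2 (b=2); 2→3: 3^(3 + 1) + 3 = 84; 84−1 = 83
i=1: 83 = 3^(3 + 1) + 2 (b=3); 3→4: 4^(4 + 1) + 2 = 1026; 1026−1 = 1025
i=2: 1025 = 4^(4 + 1) + 1 (b=4); 4→5: 5^(5 + 1) + 1 = 15626; 15626−1 = 15625
i=3: 15625 = 5^(5 + 1) (b=5); 5→6: 6^(6 + 1) = 279936; 279936−1 = 279935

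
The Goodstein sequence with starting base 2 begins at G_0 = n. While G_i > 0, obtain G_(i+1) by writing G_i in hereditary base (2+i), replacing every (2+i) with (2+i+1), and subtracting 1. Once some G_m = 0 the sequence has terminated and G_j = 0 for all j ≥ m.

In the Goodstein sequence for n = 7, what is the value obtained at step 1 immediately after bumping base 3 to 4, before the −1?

G_0 = 7. HB_2(7) = 2^2 + 2 + 1. Bump = 31. G_1 = 30.
G_1 = 30. HB_3(30) = 3^3 + 3. Bump = 260. G_2 = 259.

260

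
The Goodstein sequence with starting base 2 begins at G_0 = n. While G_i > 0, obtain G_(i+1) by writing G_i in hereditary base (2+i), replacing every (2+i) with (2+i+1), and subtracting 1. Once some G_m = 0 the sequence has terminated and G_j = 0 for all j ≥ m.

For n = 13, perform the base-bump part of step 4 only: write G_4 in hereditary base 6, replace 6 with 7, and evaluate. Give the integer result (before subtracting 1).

[0] 13 ≡ 2^(2 + 1) + 2^2 + 1 (base 2). Lift 3: 109. −1: 108.
[1] 108 ≡ 3^(3 + 1) + 3^3 (base 3). Lift 4: 1280. −1: 1279.
[2] 1279 ≡ 4^(4 + 1) + 3·4^3 + 3·4^2 + 3·4 + 3 (base 4). Lift 5: 16093. −1: 16092.
[3] 16092 ≡ 5^(5 + 1) + 3·5^3 + 3·5^2 + 3·5 + 2 (base 5). Lift 6: 280712. −1: 280711.
[4] 280711 ≡ 6^(6 + 1) + 3·6^3 + 3·6^2 + 3·6 + 1 (base 6). Lift 7: 5765999. −1: 5765998.

5765999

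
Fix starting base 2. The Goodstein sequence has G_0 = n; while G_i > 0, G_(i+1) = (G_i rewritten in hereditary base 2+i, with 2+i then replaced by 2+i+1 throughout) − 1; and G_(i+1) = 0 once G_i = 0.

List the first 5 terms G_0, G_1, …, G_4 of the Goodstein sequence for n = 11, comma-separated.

11 —HB2→ 2^(2 + 1) + 2 + 1 —bump→ 3^(3 + 1) + 3 + 1 = 85 —(−1)→ 84
84 —HB3→ 3^(3 + 1) + 3 —bump→ 4^(4 + 1) + 4 = 1028 —(−1)→ 1027
1027 —HB4→ 4^(4 + 1) + 3 —bump→ 5^(5 + 1) + 3 = 15628 —(−1)→ 15627
15627 —HB5→ 5^(5 + 1) + 2 —bump→ 6^(6 + 1) + 2 = 279938 —(−1)→ 279937

11, 84, 1027, 15627, 279937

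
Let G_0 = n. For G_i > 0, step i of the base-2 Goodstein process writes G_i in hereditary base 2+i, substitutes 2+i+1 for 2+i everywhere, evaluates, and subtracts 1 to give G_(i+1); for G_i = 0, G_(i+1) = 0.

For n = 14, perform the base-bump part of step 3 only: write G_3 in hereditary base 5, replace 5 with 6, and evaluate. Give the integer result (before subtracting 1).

[0] 14 ≡ 2^(2 + 1) + 2^2 + 2 (base 2). Lift 3: 111. −1: 110.
[1] 110 ≡ 3^(3 + 1) + 3^3 + 2 (base 3). Lift 4: 1282. −1: 1281.
[2] 1281 ≡ 4^(4 + 1) + 4^4 + 1 (base 4). Lift 5: 18751. −1: 18750.
[3] 18750 ≡ 5^(5 + 1) + 5^5 (base 5). Lift 6: 326592. −1: 326591.

326592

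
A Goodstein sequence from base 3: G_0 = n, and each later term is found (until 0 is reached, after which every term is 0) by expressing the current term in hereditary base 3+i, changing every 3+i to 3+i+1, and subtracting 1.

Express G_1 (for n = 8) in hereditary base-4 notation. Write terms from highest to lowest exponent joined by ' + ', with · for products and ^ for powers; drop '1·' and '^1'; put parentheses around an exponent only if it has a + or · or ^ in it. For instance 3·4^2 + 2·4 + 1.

2·4 + 1

(0) 8|_3 = 2·3 + 2 ↦ 2·4 + 2|_4 = 10 ⇒ 9
(1) 9|_4 = 2·4 + 1 ↦ 2·5 + 1|_5 = 11 ⇒ 10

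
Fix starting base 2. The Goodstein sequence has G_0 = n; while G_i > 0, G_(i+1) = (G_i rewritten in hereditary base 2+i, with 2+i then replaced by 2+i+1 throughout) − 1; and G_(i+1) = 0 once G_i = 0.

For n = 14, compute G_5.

5862840

[0] 14 ≡ 2^(2 + 1) + 2^2 + 2 (base 2). Lift 3: 111. −1: 110.
[1] 110 ≡ 3^(3 + 1) + 3^3 + 2 (base 3). Lift 4: 1282. −1: 1281.
[2] 1281 ≡ 4^(4 + 1) + 4^4 + 1 (base 4). Lift 5: 18751. −1: 18750.
[3] 18750 ≡ 5^(5 + 1) + 5^5 (base 5). Lift 6: 326592. −1: 326591.
[4] 326591 ≡ 6^(6 + 1) + 5·6^5 + 5·6^4 + 5·6^3 + 5·6^2 + 5·6 + 5 (base 6). Lift 7: 5862841. −1: 5862840.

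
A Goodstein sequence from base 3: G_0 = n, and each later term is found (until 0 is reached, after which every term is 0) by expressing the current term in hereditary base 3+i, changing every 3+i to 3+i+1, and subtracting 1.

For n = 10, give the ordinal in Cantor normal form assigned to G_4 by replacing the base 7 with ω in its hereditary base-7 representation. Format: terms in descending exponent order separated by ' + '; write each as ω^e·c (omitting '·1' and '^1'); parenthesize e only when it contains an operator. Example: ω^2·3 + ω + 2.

ω·4 + 2

[0] 10 ≡ 3^2 + 1 (base 3). Lift 4: 17. −1: 16.
[1] 16 ≡ 4^2 (base 4). Lift 5: 25. −1: 24.
[2] 24 ≡ 4·5 + 4 (base 5). Lift 6: 28. −1: 27.
[3] 27 ≡ 4·6 + 3 (base 6). Lift 7: 31. −1: 30.
[4] 30 ≡ 4·7 + 2 (base 7). Lift 8: 34. −1: 33.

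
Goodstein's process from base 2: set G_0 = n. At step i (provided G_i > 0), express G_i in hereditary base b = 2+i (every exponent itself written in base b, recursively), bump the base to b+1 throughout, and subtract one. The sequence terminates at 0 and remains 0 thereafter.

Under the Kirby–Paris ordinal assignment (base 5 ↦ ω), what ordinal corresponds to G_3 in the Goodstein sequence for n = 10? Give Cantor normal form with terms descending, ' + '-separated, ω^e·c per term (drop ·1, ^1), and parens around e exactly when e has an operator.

10 —HB2→ 2^(2 + 1) + 2 —bump→ 3^(3 + 1) + 3 = 84 —(−1)→ 83
83 —HB3→ 3^(3 + 1) + 2 —bump→ 4^(4 + 1) + 2 = 1026 —(−1)→ 1025
1025 —HB4→ 4^(4 + 1) + 1 —bump→ 5^(5 + 1) + 1 = 15626 —(−1)→ 15625
15625 —HB5→ 5^(5 + 1) —bump→ 6^(6 + 1) = 279936 —(−1)→ 279935

ω^(ω + 1)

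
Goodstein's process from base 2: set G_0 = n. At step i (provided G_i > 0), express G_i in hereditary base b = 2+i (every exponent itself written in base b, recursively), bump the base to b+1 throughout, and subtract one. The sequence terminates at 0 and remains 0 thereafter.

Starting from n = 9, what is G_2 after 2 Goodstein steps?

1023

base 2: 9 = 2^(2 + 1) + 1; at 3: 3^(3 + 1) + 1 = 82; next = 81
base 3: 81 = 3^(3 + 1); at 4: 4^(4 + 1) = 1024; next = 1023
base 4: 1023 = 3·4^4 + 3·4^3 + 3·4^2 + 3·4 + 3; at 5: 3·5^5 + 3·5^3 + 3·5^2 + 3·5 + 3 = 9843; next = 9842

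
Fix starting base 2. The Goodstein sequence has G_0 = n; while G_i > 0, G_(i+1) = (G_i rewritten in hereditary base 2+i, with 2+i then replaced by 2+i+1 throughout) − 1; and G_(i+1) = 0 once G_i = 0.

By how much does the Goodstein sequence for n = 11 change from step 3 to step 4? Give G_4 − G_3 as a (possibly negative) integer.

G_0=11  [base 2] 2^(2 + 1) + 2 + 1  →[2↦3]→  3^(3 + 1) + 3 + 1 = 85  −1 ⇒ G_1=84
G_1=84  [base 3] 3^(3 + 1) + 3  →[3↦4]→  4^(4 + 1) + 4 = 1028  −1 ⇒ G_2=1027
G_2=1027  [base 4] 4^(4 + 1) + 3  →[4↦5]→  5^(5 + 1) + 3 = 15628  −1 ⇒ G_3=15627
G_3=15627  [base 5] 5^(5 + 1) + 2  →[5↦6]→  6^(6 + 1) + 2 = 279938  −1 ⇒ G_4=279937

264310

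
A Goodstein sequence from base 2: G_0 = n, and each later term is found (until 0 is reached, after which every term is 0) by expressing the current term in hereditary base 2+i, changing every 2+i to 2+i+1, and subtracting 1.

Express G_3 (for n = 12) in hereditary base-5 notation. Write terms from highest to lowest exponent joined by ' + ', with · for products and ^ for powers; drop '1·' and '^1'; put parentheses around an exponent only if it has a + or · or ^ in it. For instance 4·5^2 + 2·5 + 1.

(0) 12|_2 = 2^(2 + 1) + 2^2 ↦ 3^(3 + 1) + 3^3|_3 = 108 ⇒ 107
(1) 107|_3 = 3^(3 + 1) + 2·3^2 + 2·3 + 2 ↦ 4^(4 + 1) + 2·4^2 + 2·4 + 2|_4 = 1066 ⇒ 1065
(2) 1065|_4 = 4^(4 + 1) + 2·4^2 + 2·4 + 1 ↦ 5^(5 + 1) + 2·5^2 + 2·5 + 1|_5 = 15686 ⇒ 15685
(3) 15685|_5 = 5^(5 + 1) + 2·5^2 + 2·5 ↦ 6^(6 + 1) + 2·6^2 + 2·6|_6 = 280020 ⇒ 280019

5^(5 + 1) + 2·5^2 + 2·5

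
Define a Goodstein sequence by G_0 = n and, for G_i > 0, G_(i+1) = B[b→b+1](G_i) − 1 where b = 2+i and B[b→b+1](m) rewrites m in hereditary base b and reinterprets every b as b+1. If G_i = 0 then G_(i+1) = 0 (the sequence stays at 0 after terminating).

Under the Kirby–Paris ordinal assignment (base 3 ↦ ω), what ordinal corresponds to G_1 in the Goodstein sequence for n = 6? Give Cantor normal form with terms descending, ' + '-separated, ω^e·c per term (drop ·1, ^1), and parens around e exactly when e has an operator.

ω^ω + 2

G_0=6  [base 2] 2^2 + 2  →[2↦3]→  3^3 + 3 = 30  −1 ⇒ G_1=29
G_1=29  [base 3] 3^3 + 2  →[3↦4]→  4^4 + 2 = 258  −1 ⇒ G_2=257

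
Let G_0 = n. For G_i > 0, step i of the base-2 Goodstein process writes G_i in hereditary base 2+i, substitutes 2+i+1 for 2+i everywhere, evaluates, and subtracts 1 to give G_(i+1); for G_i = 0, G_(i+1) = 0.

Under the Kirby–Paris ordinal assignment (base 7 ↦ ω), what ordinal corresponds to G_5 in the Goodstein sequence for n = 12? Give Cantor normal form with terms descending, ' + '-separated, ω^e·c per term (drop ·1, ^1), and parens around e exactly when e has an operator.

step 0: 12 = 2^(2 + 1) + 2^2; sub 3 for 2: 3^(3 + 1) + 3^3; = 108; G_1 = 108−1 = 107
step 1: 107 = 3^(3 + 1) + 2·3^2 + 2·3 + 2; sub 4 for 3: 4^(4 + 1) + 2·4^2 + 2·4 + 2; = 1066; G_2 = 1066−1 = 1065
step 2: 1065 = 4^(4 + 1) + 2·4^2 + 2·4 + 1; sub 5 for 4: 5^(5 + 1) + 2·5^2 + 2·5 + 1; = 15686; G_3 = 15686−1 = 15685
step 3: 15685 = 5^(5 + 1) + 2·5^2 + 2·5; sub 6 for 5: 6^(6 + 1) + 2·6^2 + 2·6; = 280020; G_4 = 280020−1 = 280019
step 4: 280019 = 6^(6 + 1) + 2·6^2 + 6 + 5; sub 7 for 6: 7^(7 + 1) + 2·7^2 + 7 + 5; = 5764911; G_5 = 5764911−1 = 5764910
step 5: 5764910 = 7^(7 + 1) + 2·7^2 + 7 + 4; sub 8 for 7: 8^(8 + 1) + 2·8^2 + 8 + 4; = 134217868; G_6 = 134217868−1 = 134217867

ω^(ω + 1) + ω^2·2 + ω + 4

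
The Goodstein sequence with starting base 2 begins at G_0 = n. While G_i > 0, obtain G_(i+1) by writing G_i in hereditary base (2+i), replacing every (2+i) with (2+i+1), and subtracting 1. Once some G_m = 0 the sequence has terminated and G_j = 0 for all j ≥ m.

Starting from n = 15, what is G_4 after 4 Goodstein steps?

step 0: 15 = 2^(2 + 1) + 2^2 + 2 + 1; sub 3 for 2: 3^(3 + 1) + 3^3 + 3 + 1; = 112; G_1 = 112−1 = 111
step 1: 111 = 3^(3 + 1) + 3^3 + 3; sub 4 for 3: 4^(4 + 1) + 4^4 + 4; = 1284; G_2 = 1284−1 = 1283
step 2: 1283 = 4^(4 + 1) + 4^4 + 3; sub 5 for 4: 5^(5 + 1) + 5^5 + 3; = 18753; G_3 = 18753−1 = 18752
step 3: 18752 = 5^(5 + 1) + 5^5 + 2; sub 6 for 5: 6^(6 + 1) + 6^6 + 2; = 326594; G_4 = 326594−1 = 326593

326593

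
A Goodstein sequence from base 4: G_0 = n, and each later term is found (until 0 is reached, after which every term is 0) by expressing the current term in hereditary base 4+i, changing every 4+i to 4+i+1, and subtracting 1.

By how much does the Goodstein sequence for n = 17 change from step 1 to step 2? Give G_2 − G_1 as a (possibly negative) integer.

10

base 4: 17 = 4^2 + 1; at 5: 5^2 + 1 = 26; next = 25
base 5: 25 = 5^2; at 6: 6^2 = 36; next = 35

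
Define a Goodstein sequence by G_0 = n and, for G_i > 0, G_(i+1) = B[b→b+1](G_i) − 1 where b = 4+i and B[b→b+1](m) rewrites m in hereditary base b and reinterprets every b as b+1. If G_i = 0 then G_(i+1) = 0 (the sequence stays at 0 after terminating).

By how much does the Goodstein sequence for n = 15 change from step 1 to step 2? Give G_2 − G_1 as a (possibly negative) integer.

step 0: 15 = 3·4 + 3; sub 5 for 4: 3·5 + 3; = 18; G_1 = 18−1 = 17
step 1: 17 = 3·5 + 2; sub 6 for 5: 3·6 + 2; = 20; G_2 = 20−1 = 19

2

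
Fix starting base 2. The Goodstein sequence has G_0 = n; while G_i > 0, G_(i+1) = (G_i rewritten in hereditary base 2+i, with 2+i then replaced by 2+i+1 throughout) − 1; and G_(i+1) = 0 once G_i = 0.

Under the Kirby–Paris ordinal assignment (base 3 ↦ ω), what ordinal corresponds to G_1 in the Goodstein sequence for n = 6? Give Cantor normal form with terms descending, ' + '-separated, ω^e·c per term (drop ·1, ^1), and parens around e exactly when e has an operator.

ω^ω + 2

(0) 6|_2 = 2^2 + 2 ↦ 3^3 + 3|_3 = 30 ⇒ 29
(1) 29|_3 = 3^3 + 2 ↦ 4^4 + 2|_4 = 258 ⇒ 257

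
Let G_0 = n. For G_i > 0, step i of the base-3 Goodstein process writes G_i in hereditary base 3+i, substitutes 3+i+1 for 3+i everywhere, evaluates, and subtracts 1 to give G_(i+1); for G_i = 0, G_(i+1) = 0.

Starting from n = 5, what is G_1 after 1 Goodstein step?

i=0: 5 = 3 + 2 (b=3); 3→4: 4 + 2 = 6; 6−1 = 5
i=1: 5 = 4 + 1 (b=4); 4→5: 5 + 1 = 6; 6−1 = 5

5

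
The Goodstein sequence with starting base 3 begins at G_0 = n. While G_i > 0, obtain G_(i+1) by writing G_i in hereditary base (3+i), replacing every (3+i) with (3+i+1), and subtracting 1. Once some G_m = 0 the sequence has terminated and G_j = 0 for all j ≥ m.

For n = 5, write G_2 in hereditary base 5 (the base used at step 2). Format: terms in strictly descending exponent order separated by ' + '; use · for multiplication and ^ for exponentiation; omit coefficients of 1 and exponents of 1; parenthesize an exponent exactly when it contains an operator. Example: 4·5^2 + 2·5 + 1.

5

5 —HB3→ 3 + 2 —bump→ 4 + 2 = 6 —(−1)→ 5
5 —HB4→ 4 + 1 —bump→ 5 + 1 = 6 —(−1)→ 5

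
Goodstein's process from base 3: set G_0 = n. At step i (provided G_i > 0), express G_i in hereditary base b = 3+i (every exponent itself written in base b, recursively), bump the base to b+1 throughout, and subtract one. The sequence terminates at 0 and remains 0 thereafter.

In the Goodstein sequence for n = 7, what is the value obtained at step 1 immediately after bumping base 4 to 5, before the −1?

10

step 0: 7 = 2·3 + 1; sub 4 for 3: 2·4 + 1; = 9; G_1 = 9−1 = 8
step 1: 8 = 2·4; sub 5 for 4: 2·5; = 10; G_2 = 10−1 = 9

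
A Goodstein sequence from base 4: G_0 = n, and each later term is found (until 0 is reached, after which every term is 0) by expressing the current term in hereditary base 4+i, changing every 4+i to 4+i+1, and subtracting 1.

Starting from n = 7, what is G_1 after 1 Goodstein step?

base 4: 7 = 4 + 3; at 5: 5 + 3 = 8; next = 7
base 5: 7 = 5 + 2; at 6: 6 + 2 = 8; next = 7

7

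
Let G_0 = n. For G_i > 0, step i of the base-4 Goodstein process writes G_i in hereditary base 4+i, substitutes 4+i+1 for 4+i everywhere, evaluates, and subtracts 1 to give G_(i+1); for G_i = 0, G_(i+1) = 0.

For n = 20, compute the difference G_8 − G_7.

8

[0] 20 ≡ 4^2 + 4 (base 4). Lift 5: 30. −1: 29.
[1] 29 ≡ 5^2 + 4 (base 5). Lift 6: 40. −1: 39.
[2] 39 ≡ 6^2 + 3 (base 6). Lift 7: 52. −1: 51.
[3] 51 ≡ 7^2 + 2 (base 7). Lift 8: 66. −1: 65.
[4] 65 ≡ 8^2 + 1 (base 8). Lift 9: 82. −1: 81.
[5] 81 ≡ 9^2 (base 9). Lift 10: 100. −1: 99.
[6] 99 ≡ 9·10 + 9 (base 10). Lift 11: 108. −1: 107.
[7] 107 ≡ 9·11 + 8 (base 11). Lift 12: 116. −1: 115.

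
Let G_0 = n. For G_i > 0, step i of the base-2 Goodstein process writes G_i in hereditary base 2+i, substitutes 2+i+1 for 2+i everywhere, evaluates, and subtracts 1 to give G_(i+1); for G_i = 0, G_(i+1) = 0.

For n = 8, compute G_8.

G_0=8  [base 2] 2^(2 + 1)  →[2↦3]→  3^(3 + 1) = 81  −1 ⇒ G_1=80
G_1=80  [base 3] 2·3^3 + 2·3^2 + 2·3 + 2  →[3↦4]→  2·4^4 + 2·4^2 + 2·4 + 2 = 554  −1 ⇒ G_2=553
G_2=553  [base 4] 2·4^4 + 2·4^2 + 2·4 + 1  →[4↦5]→  2·5^5 + 2·5^2 + 2·5 + 1 = 6311  −1 ⇒ G_3=6310
G_3=6310  [base 5] 2·5^5 + 2·5^2 + 2·5  →[5↦6]→  2·6^6 + 2·6^2 + 2·6 = 93396  −1 ⇒ G_4=93395
G_4=93395  [base 6] 2·6^6 + 2·6^2 + 6 + 5  →[6↦7]→  2·7^7 + 2·7^2 + 7 + 5 = 1647196  −1 ⇒ G_5=1647195
G_5=1647195  [base 7] 2·7^7 + 2·7^2 + 7 + 4  →[7↦8]→  2·8^8 + 2·8^2 + 8 + 4 = 33554572  −1 ⇒ G_6=33554571
G_6=33554571  [base 8] 2·8^8 + 2·8^2 + 8 + 3  →[8↦9]→  2·9^9 + 2·9^2 + 9 + 3 = 774841152  −1 ⇒ G_7=774841151
G_7=774841151  [base 9] 2·9^9 + 2·9^2 + 9 + 2  →[9↦10]→  2·10^10 + 2·10^2 + 10 + 2 = 20000000212  −1 ⇒ G_8=20000000211
G_8=20000000211  [base 10] 2·10^10 + 2·10^2 + 10 + 1  →[10↦11]→  2·11^11 + 2·11^2 + 11 + 1 = 570623341476  −1 ⇒ G_9=570623341475

20000000211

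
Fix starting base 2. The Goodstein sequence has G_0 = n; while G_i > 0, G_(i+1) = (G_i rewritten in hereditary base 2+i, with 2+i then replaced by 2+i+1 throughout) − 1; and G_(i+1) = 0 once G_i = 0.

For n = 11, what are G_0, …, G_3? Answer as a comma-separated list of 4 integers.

11, 84, 1027, 15627

G_0 = 11. HB_2(11) = 2^(2 + 1) + 2 + 1. Bump = 85. G_1 = 84.
G_1 = 84. HB_3(84) = 3^(3 + 1) + 3. Bump = 1028. G_2 = 1027.
G_2 = 1027. HB_4(1027) = 4^(4 + 1) + 3. Bump = 15628. G_3 = 15627.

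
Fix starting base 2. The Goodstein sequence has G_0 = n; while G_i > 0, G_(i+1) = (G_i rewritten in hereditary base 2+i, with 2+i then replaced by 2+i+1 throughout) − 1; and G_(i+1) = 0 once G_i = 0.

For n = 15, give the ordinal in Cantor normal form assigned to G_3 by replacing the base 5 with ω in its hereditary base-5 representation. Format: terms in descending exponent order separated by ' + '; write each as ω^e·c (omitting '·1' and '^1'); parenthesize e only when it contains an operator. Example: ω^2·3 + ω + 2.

G_0 = 15. HB_2(15) = 2^(2 + 1) + 2^2 + 2 + 1. Bump = 112. G_1 = 111.
G_1 = 111. HB_3(111) = 3^(3 + 1) + 3^3 + 3. Bump = 1284. G_2 = 1283.
G_2 = 1283. HB_4(1283) = 4^(4 + 1) + 4^4 + 3. Bump = 18753. G_3 = 18752.
G_3 = 18752. HB_5(18752) = 5^(5 + 1) + 5^5 + 2. Bump = 326594. G_4 = 326593.

ω^(ω + 1) + ω^ω + 2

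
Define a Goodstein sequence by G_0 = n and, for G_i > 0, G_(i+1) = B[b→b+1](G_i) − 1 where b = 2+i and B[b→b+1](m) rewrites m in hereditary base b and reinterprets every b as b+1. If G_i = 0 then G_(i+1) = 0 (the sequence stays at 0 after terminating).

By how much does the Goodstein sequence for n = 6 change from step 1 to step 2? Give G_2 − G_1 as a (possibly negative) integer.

G_0=6  [base 2] 2^2 + 2  →[2↦3]→  3^3 + 3 = 30  −1 ⇒ G_1=29
G_1=29  [base 3] 3^3 + 2  →[3↦4]→  4^4 + 2 = 258  −1 ⇒ G_2=257

228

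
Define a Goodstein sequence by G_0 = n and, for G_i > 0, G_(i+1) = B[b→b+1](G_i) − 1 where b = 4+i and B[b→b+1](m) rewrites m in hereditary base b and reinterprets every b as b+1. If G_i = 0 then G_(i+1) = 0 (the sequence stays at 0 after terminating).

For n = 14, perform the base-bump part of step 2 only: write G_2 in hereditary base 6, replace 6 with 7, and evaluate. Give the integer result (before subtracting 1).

21

G_0 = 14. HB_4(14) = 3·4 + 2. Bump = 17. G_1 = 16.
G_1 = 16. HB_5(16) = 3·5 + 1. Bump = 19. G_2 = 18.
G_2 = 18. HB_6(18) = 3·6. Bump = 21. G_3 = 20.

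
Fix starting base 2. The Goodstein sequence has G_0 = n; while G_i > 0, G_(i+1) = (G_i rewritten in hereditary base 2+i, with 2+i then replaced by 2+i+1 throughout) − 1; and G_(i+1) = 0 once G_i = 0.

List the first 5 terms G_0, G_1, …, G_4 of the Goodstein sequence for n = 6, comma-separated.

i=0: 6 = 2^2 + 2 (b=2); 2→3: 3^3 + 3 = 30; 30−1 = 29
i=1: 29 = 3^3 + 2 (b=3); 3→4: 4^4 + 2 = 258; 258−1 = 257
i=2: 257 = 4^4 + 1 (b=4); 4→5: 5^5 + 1 = 3126; 3126−1 = 3125
i=3: 3125 = 5^5 (b=5); 5→6: 6^6 = 46656; 46656−1 = 46655

6, 29, 257, 3125, 46655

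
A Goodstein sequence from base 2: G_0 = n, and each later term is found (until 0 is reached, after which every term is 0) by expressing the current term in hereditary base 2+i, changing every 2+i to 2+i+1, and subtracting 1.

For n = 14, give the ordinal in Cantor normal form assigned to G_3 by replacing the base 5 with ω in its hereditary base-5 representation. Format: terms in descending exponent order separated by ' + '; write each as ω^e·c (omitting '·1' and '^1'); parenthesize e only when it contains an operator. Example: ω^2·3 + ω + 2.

ω^(ω + 1) + ω^ω

14 —HB2→ 2^(2 + 1) + 2^2 + 2 —bump→ 3^(3 + 1) + 3^3 + 3 = 111 —(−1)→ 110
110 —HB3→ 3^(3 + 1) + 3^3 + 2 —bump→ 4^(4 + 1) + 4^4 + 2 = 1282 —(−1)→ 1281
1281 —HB4→ 4^(4 + 1) + 4^4 + 1 —bump→ 5^(5 + 1) + 5^5 + 1 = 18751 —(−1)→ 18750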